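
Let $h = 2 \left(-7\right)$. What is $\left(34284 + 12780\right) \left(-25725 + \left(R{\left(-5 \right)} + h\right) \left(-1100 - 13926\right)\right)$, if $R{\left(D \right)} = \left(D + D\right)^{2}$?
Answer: $-62028516504$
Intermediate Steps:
$R{\left(D \right)} = 4 D^{2}$ ($R{\left(D \right)} = \left(2 D\right)^{2} = 4 D^{2}$)
$h = -14$
$\left(34284 + 12780\right) \left(-25725 + \left(R{\left(-5 \right)} + h\right) \left(-1100 - 13926\right)\right) = \left(34284 + 12780\right) \left(-25725 + \left(4 \left(-5\right)^{2} - 14\right) \left(-1100 - 13926\right)\right) = 47064 \left(-25725 + \left(4 \cdot 25 - 14\right) \left(-15026\right)\right) = 47064 \left(-25725 + \left(100 - 14\right) \left(-15026\right)\right) = 47064 \left(-25725 + 86 \left(-15026\right)\right) = 47064 \left(-25725 - 1292236\right) = 47064 \left(-1317961\right) = -62028516504$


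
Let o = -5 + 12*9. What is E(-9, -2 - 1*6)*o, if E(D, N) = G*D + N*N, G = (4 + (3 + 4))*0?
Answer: 6592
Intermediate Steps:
o = 103 (o = -5 + 108 = 103)
G = 0 (G = (4 + 7)*0 = 11*0 = 0)
E(D, N) = N² (E(D, N) = 0*D + N*N = 0 + N² = N²)
E(-9, -2 - 1*6)*o = (-2 - 1*6)²*103 = (-2 - 6)²*103 = (-8)²*103 = 64*103 = 6592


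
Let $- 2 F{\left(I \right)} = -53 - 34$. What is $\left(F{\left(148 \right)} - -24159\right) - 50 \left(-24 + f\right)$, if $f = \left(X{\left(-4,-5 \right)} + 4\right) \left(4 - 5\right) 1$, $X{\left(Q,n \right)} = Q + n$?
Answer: $\frac{50305}{2} \approx 25153.0$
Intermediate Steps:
$F{\left(I \right)} = \frac{87}{2}$ ($F{\left(I \right)} = - \frac{-53 - 34}{2} = \left(- \frac{1}{2}\right) \left(-87\right) = \frac{87}{2}$)
$f = 5$ ($f = \left(\left(-4 - 5\right) + 4\right) \left(4 - 5\right) 1 = \left(-9 + 4\right) \left(\left(-1\right) 1\right) = \left(-5\right) \left(-1\right) = 5$)
$\left(F{\left(148 \right)} - -24159\right) - 50 \left(-24 + f\right) = \left(\frac{87}{2} - -24159\right) - 50 \left(-24 + 5\right) = \left(\frac{87}{2} + 24159\right) - 50 \left(-19\right) = \frac{48405}{2} - -950 = \frac{48405}{2} + 950 = \frac{50305}{2}$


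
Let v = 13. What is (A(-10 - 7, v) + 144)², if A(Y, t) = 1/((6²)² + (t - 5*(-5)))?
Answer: 36901257409/1779556 ≈ 20736.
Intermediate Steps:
A(Y, t) = 1/(1321 + t) (A(Y, t) = 1/(36² + (t + 25)) = 1/(1296 + (25 + t)) = 1/(1321 + t))
(A(-10 - 7, v) + 144)² = (1/(1321 + 13) + 144)² = (1/1334 + 144)² = (192097/1334)² = 36901257409/1779556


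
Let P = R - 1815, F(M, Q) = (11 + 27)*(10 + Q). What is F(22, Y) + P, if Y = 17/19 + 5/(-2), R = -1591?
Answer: -3087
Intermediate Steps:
Y = -61/38 (Y = 17*(1/19) + 5*(-½) = 17/19 - 5/2 = -61/38 ≈ -1.6053)
F(M, Q) = 380 + 38*Q (F(M, Q) = 38*(10 + Q) = 380 + 38*Q)
P = -3406 (P = -1591 - 1815 = -3406)
F(22, Y) + P = (380 + 38*(-61/38)) - 3406 = (380 - 61) - 3406 = 319 - 3406 = -3087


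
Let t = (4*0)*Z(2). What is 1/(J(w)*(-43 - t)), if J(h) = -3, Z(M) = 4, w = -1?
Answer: 1/129 ≈ 0.0077519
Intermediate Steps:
t = 0 (t = (4*0)*4 = 0*4 = 0)
1/(J(w)*(-43 - t)) = 1/(-3*(-43 - 1*0)) = 1/(-3*(-43 + 0)) = 1/(-3*(-43)) = 1/129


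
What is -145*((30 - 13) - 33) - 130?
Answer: 2190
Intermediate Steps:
-145*((30 - 13) - 33) - 130 = -145*(17 - 33) - 130 = -145*(-16) - 130 = 2320 - 130 = 2190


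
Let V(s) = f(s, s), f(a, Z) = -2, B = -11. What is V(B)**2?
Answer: 4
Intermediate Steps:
V(s) = -2
V(B)**2 = (-2)**2 = 4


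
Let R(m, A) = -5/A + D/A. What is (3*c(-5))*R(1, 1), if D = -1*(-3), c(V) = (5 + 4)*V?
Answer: 270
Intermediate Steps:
c(V) = 9*V
D = 3
R(m, A) = -2/A (R(m, A) = -5/A + 3/A = -2/A)
(3*c(-5))*R(1, 1) = (3*(9*(-5)))*(-2/1) = (3*(-45))*(-2*1) = -135*(-2) = 270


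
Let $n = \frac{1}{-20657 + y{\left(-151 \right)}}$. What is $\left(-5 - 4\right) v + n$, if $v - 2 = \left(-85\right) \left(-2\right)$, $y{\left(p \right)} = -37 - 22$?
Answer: $- \frac{32068369}{20716} \approx -1548.0$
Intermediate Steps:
$y{\left(p \right)} = -59$ ($y{\left(p \right)} = -37 - 22 = -59$)
$v = 172$ ($v = 2 - -170 = 2 + 170 = 172$)
$n = - \frac{1}{20716}$ ($n = \frac{1}{-20657 - 59} = \frac{1}{-20716} = - \frac{1}{20716} \approx -4.8272 \cdot 10^{-5}$)
$\left(-5 - 4\right) v + n = \left(-5 - 4\right) 172 - \frac{1}{20716} = \left(-9\right) 172 - \frac{1}{20716} = -1548 - \frac{1}{20716} = - \frac{32068369}{20716}$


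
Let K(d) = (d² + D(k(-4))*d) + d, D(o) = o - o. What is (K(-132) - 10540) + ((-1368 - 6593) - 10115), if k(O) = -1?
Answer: -11324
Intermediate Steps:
D(o) = 0
K(d) = d + d² (K(d) = (d² + 0*d) + d = (d² + 0) + d = d² + d = d + d²)
(K(-132) - 10540) + ((-1368 - 6593) - 10115) = (-132*(1 - 132) - 10540) + ((-1368 - 6593) - 10115) = (-132*(-131) - 10540) + (-7961 - 10115) = (17292 - 10540) - 18076 = 6752 - 18076 = -11324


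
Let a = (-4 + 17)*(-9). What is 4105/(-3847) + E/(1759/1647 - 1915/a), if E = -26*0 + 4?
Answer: -300743323/359032816 ≈ -0.83765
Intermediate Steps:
a = -117 (a = 13*(-9) = -117)
E = 4 (E = 0 + 4 = 4)
4105/(-3847) + E/(1759/1647 - 1915/a) = 4105/(-3847) + 4/(1759/1647 - 1915/(-117)) = 4105*(-1/3847) + 4/(1759*(1/1647) - 1915*(-1/117)) = -4105/3847 + 4/(1759/1647 + 1915/117) = -4105/3847 + 4/(373312/21411) = -4105/3847 + 4*(21411/373312) = -4105/3847 + 21411/93328 = -300743323/359032816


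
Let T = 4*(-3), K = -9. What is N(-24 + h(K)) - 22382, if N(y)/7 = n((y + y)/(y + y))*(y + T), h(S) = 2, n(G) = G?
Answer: -22620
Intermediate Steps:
T = -12
N(y) = -84 + 7*y (N(y) = 7*(((y + y)/(y + y))*(y - 12)) = 7*(((2*y)/((2*y)))*(-12 + y)) = 7*(((2*y)*(1/(2*y)))*(-12 + y)) = 7*(1*(-12 + y)) = 7*(-12 + y) = -84 + 7*y)
N(-24 + h(K)) - 22382 = (-84 + 7*(-24 + 2)) - 22382 = (-84 + 7*(-22)) - 22382 = (-84 - 154) - 22382 = -238 - 22382 = -22620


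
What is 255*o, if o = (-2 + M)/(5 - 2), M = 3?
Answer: 85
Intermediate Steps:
o = 1/3 (o = (-2 + 3)/(5 - 2) = 1/3 ≈ 0.33333)
255*o = 255*(1/3) = 85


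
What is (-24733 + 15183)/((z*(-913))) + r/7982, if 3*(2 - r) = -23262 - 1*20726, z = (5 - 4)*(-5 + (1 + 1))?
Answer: -6010263/3643783 ≈ -1.6495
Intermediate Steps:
z = -3 (z = 1*(-5 + 2) = 1*(-3) = -3)
r = 43994/3 (r = 2 - (-23262 - 1*20726)/3 = 2 - (-23262 - 20726)/3 = 2 - 1/3*(-43988) = 2 + 43988/3 = 43994/3 ≈ 14665.)
(-24733 + 15183)/((z*(-913))) + r/7982 = (-24733 + 15183)/((-3*(-913))) + (43994/3)/7982 = -9550/2739 + (43994/3)*(1/7982) = -9550*1/2739 + 21997/11973 = -9550/2739 + 21997/11973 = -6010263/3643783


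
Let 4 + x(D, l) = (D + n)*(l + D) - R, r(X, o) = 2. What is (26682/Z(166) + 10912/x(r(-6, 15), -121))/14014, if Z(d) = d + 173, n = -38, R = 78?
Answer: 125343/21604583 ≈ 0.0058017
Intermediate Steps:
Z(d) = 173 + d
x(D, l) = -82 + (-38 + D)*(D + l) (x(D, l) = -4 + ((D - 38)*(l + D) - 1*78) = -4 + ((-38 + D)*(D + l) - 78) = -4 + (-78 + (-38 + D)*(D + l)) = -82 + (-38 + D)*(D + l))
(26682/Z(166) + 10912/x(r(-6, 15), -121))/14014 = (26682/(173 + 166) + 10912/(-82 + 2² - 38*2 - 38*(-121) + 2*(-121)))/14014 = (26682/339 + 10912/(-82 + 4 - 76 + 4598 - 242))*(1/14014) = (26682*(1/339) + 10912/4202)*(1/14014) = (8894/113 + 10912*(1/4202))*(1/14014) = (8894/113 + 496/191)*(1/14014) = (1754802/21583)*(1/14014) = 125343/21604583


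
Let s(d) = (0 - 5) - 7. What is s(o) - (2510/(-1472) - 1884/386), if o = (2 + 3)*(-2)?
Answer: -769049/142048 ≈ -5.4140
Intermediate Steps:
o = -10 (o = 5*(-2) = -10)
s(d) = -12 (s(d) = -5 - 7 = -12)
s(o) - (2510/(-1472) - 1884/386) = -12 - (2510/(-1472) - 1884/386) = -12 - (2510*(-1/1472) - 1884*1/386) = -12 - (-1255/736 - 942/193) = -12 - 1*(-935527/142048) = -12 + 935527/142048 = -769049/142048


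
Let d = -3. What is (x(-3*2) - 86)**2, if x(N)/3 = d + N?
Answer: 12769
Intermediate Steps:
x(N) = -9 + 3*N (x(N) = 3*(-3 + N) = -9 + 3*N)
(x(-3*2) - 86)**2 = ((-9 + 3*(-3*2)) - 86)**2 = ((-9 + 3*(-6)) - 86)**2 = ((-9 - 18) - 86)**2 = (-27 - 86)**2 = (-113)**2 = 12769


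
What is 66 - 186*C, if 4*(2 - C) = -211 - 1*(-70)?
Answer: -13725/2 ≈ -6862.5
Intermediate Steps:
C = 149/4 (C = 2 - (-211 - 1*(-70))/4 = 2 - (-211 + 70)/4 = 2 - 1/4*(-141) = 2 + 141/4 = 149/4 ≈ 37.250)
66 - 186*C = 66 - 186*149/4 = 66 - 13857/2 = -13725/2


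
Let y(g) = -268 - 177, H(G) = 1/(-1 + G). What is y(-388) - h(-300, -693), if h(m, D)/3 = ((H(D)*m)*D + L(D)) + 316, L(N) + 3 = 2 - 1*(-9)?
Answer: -179849/347 ≈ -518.30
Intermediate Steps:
L(N) = 8 (L(N) = -3 + (2 - 1*(-9)) = -3 + (2 + 9) = -3 + 11 = 8)
y(g) = -445
h(m, D) = 972 + 3*D*m/(-1 + D) (h(m, D) = 3*(((m/(-1 + D))*D + 8) + 316) = 3*((D*m/(-1 + D) + 8) + 316) = 3*((8 + D*m/(-1 + D)) + 316) = 3*(324 + D*m/(-1 + D)) = 972 + 3*D*m/(-1 + D))
y(-388) - h(-300, -693) = -445 - 3*(-324 + 324*(-693) - 693*(-300))/(-1 - 693) = -445 - 3*(-324 - 224532 + 207900)/(-694) = -445 - 3*(-1)*(-16956)/694 = -445 - 1*25434/347 = -445 - 25434/347 = -179849/347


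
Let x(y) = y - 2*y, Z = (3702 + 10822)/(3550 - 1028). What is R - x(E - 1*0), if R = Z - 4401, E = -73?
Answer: -5634452/1261 ≈ -4468.2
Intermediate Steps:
Z = 7262/1261 (Z = 14524/2522 = 14524*(1/2522) = 7262/1261 ≈ 5.7589)
R = -5542399/1261 (R = 7262/1261 - 4401 = -5542399/1261 ≈ -4395.2)
x(y) = -y
R - x(E - 1*0) = -5542399/1261 - (-1)*(-73 - 1*0) = -5542399/1261 - (-1)*(-73 + 0) = -5542399/1261 - (-1)*(-73) = -5542399/1261 - 1*73 = -5542399/1261 - 73 = -5634452/1261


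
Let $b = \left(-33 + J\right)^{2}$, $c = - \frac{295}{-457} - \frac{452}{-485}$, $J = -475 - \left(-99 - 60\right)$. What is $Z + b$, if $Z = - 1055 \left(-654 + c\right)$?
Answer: $\frac{35911222830}{44329} \approx 8.1011 \cdot 10^{5}$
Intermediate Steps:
$J = -316$ ($J = -475 - \left(-99 - 60\right) = -475 - -159 = -475 + 159 = -316$)
$c = \frac{349639}{221645}$ ($c = \left(-295\right) \left(- \frac{1}{457}\right) - - \frac{452}{485} = \frac{295}{457} + \frac{452}{485} = \frac{349639}{221645} \approx 1.5775$)
$Z = \frac{30511906301}{44329}$ ($Z = - 1055 \left(-654 + \frac{349639}{221645}\right) = \left(-1055\right) \left(- \frac{144606191}{221645}\right) = \frac{30511906301}{44329} \approx 6.8831 \cdot 10^{5}$)
$b = 121801$ ($b = \left(-33 - 316\right)^{2} = \left(-349\right)^{2} = 121801$)
$Z + b = \frac{30511906301}{44329} + 121801 = \frac{35911222830}{44329}$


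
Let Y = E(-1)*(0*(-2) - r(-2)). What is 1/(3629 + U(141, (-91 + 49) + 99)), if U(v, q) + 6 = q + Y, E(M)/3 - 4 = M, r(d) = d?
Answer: 1/3698 ≈ 0.00027042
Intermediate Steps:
E(M) = 12 + 3*M
Y = 18 (Y = (12 + 3*(-1))*(0*(-2) - 1*(-2)) = (12 - 3)*(0 + 2) = 9*2 = 18)
U(v, q) = 12 + q (U(v, q) = -6 + (q + 18) = -6 + (18 + q) = 12 + q)
1/(3629 + U(141, (-91 + 49) + 99)) = 1/(3629 + (12 + ((-91 + 49) + 99))) = 1/(3629 + (12 + (-42 + 99))) = 1/(3629 + (12 + 57)) = 1/(3629 + 69) = 1/3698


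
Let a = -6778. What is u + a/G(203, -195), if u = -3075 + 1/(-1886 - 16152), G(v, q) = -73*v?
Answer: -28339344945/9217418 ≈ -3074.5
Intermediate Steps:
u = -55466851/18038 (u = -3075 + 1/(-18038) = -3075 - 1/18038 = -55466851/18038 ≈ -3075.0)
u + a/G(203, -195) = -55466851/18038 - 6778/((-73*203)) = -55466851/18038 - 6778/(-14819) = -55466851/18038 - 6778*(-1/14819) = -55466851/18038 + 6778/14819 = -28339344945/9217418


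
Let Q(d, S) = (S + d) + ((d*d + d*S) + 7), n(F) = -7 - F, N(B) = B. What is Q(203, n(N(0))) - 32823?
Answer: 7168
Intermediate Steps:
Q(d, S) = 7 + S + d + d² + S*d (Q(d, S) = (S + d) + ((d² + S*d) + 7) = (S + d) + (7 + d² + S*d) = 7 + S + d + d² + S*d)
Q(203, n(N(0))) - 32823 = (7 + (-7 - 1*0) + 203 + 203² + (-7 - 1*0)*203) - 32823 = (7 + (-7 + 0) + 203 + 41209 + (-7 + 0)*203) - 32823 = (7 - 7 + 203 + 41209 - 7*203) - 32823 = (7 - 7 + 203 + 41209 - 1421) - 32823 = 39991 - 32823 = 7168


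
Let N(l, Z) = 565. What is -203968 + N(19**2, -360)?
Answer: -203403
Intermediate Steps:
-203968 + N(19**2, -360) = -203968 + 565 = -203403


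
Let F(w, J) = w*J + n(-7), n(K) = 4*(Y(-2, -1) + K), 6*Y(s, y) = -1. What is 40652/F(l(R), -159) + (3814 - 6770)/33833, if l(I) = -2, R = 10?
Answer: 1030892885/7341761 ≈ 140.42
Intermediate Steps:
Y(s, y) = -⅙ (Y(s, y) = (⅙)*(-1) = -⅙)
n(K) = -⅔ + 4*K (n(K) = 4*(-⅙ + K) = -⅔ + 4*K)
F(w, J) = -86/3 + J*w (F(w, J) = w*J + (-⅔ + 4*(-7)) = J*w + (-⅔ - 28) = J*w - 86/3 = -86/3 + J*w)
40652/F(l(R), -159) + (3814 - 6770)/33833 = 40652/(-86/3 - 159*(-2)) + (3814 - 6770)/33833 = 40652/(-86/3 + 318) - 2956*1/33833 = 40652/(868/3) - 2956/33833 = 40652*(3/868) - 2956/33833 = 30489/217 - 2956/33833 = 1030892885/7341761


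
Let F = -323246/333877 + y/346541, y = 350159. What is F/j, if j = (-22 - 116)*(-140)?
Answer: 4892044357/2235363981909240 ≈ 2.1885e-6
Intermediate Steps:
j = 19320 (j = -138*(-140) = 19320)
F = 4892044357/115702069457 (F = -323246/333877 + 350159/346541 = 4892044357/115702069457 ≈ 0.042281)
F/j = (4892044357/115702069457)/19320 = (4892044357/115702069457)*(1/19320) = 4892044357/2235363981909240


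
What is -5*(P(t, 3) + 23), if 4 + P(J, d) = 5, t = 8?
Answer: -120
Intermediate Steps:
P(J, d) = 1 (P(J, d) = -4 + 5 = 1)
-5*(P(t, 3) + 23) = -5*(1 + 23) = -5*24 = -120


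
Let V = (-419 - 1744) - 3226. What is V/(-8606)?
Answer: 5389/8606 ≈ 0.62619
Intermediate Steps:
V = -5389 (V = -2163 - 3226 = -5389)
V/(-8606) = -5389/(-8606) = -5389*(-1/8606) = 5389/8606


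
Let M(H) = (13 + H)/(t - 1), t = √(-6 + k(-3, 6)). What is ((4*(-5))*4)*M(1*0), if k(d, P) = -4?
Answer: 1040/11 + 1040*I*√10/11 ≈ 94.545 + 298.98*I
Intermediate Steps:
t = I*√10 (t = √(-6 - 4) = √(-10) = I*√10 ≈ 3.1623*I)
M(H) = (13 + H)/(-1 + I*√10) (M(H) = (13 + H)/(I*√10 - 1) = (13 + H)/(-1 + I*√10))
((4*(-5))*4)*M(1*0) = ((4*(-5))*4)*(-(13 + 1*0)/(1 - I*√10)) = (-20*4)*(-(13 + 0)/(1 - I*√10)) = -(-80)*13/(1 - I*√10) = -(-1040)/(1 - I*√10) = 1040/(1 - I*√10)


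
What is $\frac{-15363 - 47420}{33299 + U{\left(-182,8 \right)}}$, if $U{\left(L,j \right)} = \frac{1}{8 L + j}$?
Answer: $- \frac{90909784}{48216951} \approx -1.8854$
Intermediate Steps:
$U{\left(L,j \right)} = \frac{1}{j + 8 L}$
$\frac{-15363 - 47420}{33299 + U{\left(-182,8 \right)}} = \frac{-15363 - 47420}{33299 + \frac{1}{8 + 8 \left(-182\right)}} = - \frac{62783}{33299 + \frac{1}{8 - 1456}} = - \frac{62783}{33299 + \frac{1}{-1448}} = - \frac{62783}{33299 - \frac{1}{1448}} = - \frac{62783}{\frac{48216951}{1448}} = \left(-62783\right) \frac{1448}{48216951} = - \frac{90909784}{48216951}$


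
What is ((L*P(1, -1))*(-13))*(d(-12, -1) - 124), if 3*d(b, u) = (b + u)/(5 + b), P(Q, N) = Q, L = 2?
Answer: 67366/21 ≈ 3207.9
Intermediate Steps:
d(b, u) = (b + u)/(3*(5 + b)) (d(b, u) = ((b + u)/(5 + b))/3 = (b + u)/(3*(5 + b)))
((L*P(1, -1))*(-13))*(d(-12, -1) - 124) = ((2*1)*(-13))*((-12 - 1)/(3*(5 - 12)) - 124) = (2*(-13))*((1/3)*(-13)/(-7) - 124) = -26*((1/3)*(-1/7)*(-13) - 124) = -26*(13/21 - 124) = -26*(-2591/21) = 67366/21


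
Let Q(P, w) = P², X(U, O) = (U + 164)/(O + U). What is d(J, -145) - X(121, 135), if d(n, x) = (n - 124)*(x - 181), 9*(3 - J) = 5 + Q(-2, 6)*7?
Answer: 31211689/768 ≈ 40640.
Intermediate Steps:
X(U, O) = (164 + U)/(O + U)
J = -⅔ (J = 3 - (5 + (-2)²*7)/9 = 3 - (5 + 4*7)/9 = 3 - (5 + 28)/9 = 3 - ⅑*33 = 3 - 11/3 = -⅔ ≈ -0.66667)
d(n, x) = (-181 + x)*(-124 + n) (d(n, x) = (-124 + n)*(-181 + x) = (-181 + x)*(-124 + n))
d(J, -145) - X(121, 135) = (22444 - 181*(-⅔) - 124*(-145) - ⅔*(-145)) - (164 + 121)/(135 + 121) = (22444 + 362/3 + 17980 + 290/3) - 285/256 = 121924/3 - 285/256 = 31211689/768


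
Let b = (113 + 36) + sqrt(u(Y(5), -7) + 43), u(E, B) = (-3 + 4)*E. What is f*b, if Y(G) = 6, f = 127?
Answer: 19812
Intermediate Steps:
u(E, B) = E (u(E, B) = 1*E = E)
b = 156 (b = (113 + 36) + sqrt(6 + 43) = 149 + sqrt(49) = 149 + 7 = 156)
f*b = 127*156 = 19812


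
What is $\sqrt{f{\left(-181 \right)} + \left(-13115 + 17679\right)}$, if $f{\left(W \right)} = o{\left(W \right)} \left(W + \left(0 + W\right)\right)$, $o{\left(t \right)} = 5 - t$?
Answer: $4 i \sqrt{3923} \approx 250.54 i$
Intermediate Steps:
$f{\left(W \right)} = 2 W \left(5 - W\right)$ ($f{\left(W \right)} = \left(5 - W\right) \left(W + \left(0 + W\right)\right) = \left(5 - W\right) \left(W + W\right) = \left(5 - W\right) 2 W = 2 W \left(5 - W\right)$)
$\sqrt{f{\left(-181 \right)} + \left(-13115 + 17679\right)} = \sqrt{2 \left(-181\right) \left(5 - -181\right) + \left(-13115 + 17679\right)} = \sqrt{2 \left(-181\right) \left(5 + 181\right) + 4564} = \sqrt{2 \left(-181\right) 186 + 4564} = \sqrt{-67332 + 4564} = \sqrt{-62768} = 4 i \sqrt{3923}$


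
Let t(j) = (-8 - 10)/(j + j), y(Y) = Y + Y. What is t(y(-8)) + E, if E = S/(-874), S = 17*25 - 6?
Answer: 581/6992 ≈ 0.083095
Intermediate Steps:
y(Y) = 2*Y
t(j) = -9/j (t(j) = -18*1/(2*j) = -9/j)
S = 419 (S = 425 - 6 = 419)
E = -419/874 (E = 419/(-874) = 419*(-1/874) = -419/874 ≈ -0.47940)
t(y(-8)) + E = -9/(2*(-8)) - 419/874 = -9/(-16) - 419/874 = -9*(-1/16) - 419/874 = 9/16 - 419/874 = 581/6992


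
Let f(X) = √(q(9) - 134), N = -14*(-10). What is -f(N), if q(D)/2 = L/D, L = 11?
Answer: -4*I*√74/3 ≈ -11.47*I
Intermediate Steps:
q(D) = 22/D (q(D) = 2*(11/D) = 22/D)
N = 140
f(X) = 4*I*√74/3 (f(X) = √(22/9 - 134) = √(-1184/9) = 4*I*√74/3)
-f(N) = -4*I*√74/3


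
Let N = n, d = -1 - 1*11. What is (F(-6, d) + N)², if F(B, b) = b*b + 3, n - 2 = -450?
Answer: 90601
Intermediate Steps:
n = -448 (n = 2 - 450 = -448)
d = -12 (d = -1 - 11 = -12)
F(B, b) = 3 + b² (F(B, b) = b² + 3 = 3 + b²)
N = -448
(F(-6, d) + N)² = ((3 + (-12)²) - 448)² = ((3 + 144) - 448)² = (147 - 448)² = (-301)² = 90601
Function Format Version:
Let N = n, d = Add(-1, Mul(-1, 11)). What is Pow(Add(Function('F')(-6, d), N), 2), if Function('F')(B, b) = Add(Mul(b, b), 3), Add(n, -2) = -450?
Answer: 90601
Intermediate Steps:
n = -448 (n = Add(2, -450) = -448)
d = -12 (d = Add(-1, -11) = -12)
Function('F')(B, b) = Add(3, Pow(b, 2)) (Function('F')(B, b) = Add(Pow(b, 2), 3) = Add(3, Pow(b, 2)))
N = -448
Pow(Add(Function('F')(-6, d), N), 2) = Pow(Add(Add(3, Pow(-12, 2)), -448), 2) = Pow(Add(Add(3, 144), -448), 2) = Pow(Add(147, -448), 2) = Pow(-301, 2) = 90601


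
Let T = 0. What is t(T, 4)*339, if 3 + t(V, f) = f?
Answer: 339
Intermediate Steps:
t(V, f) = -3 + f
t(T, 4)*339 = (-3 + 4)*339 = 1*339 = 339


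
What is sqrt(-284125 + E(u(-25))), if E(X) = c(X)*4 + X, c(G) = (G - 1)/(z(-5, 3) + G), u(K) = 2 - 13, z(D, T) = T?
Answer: 3*I*sqrt(31570) ≈ 533.04*I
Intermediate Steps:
u(K) = -11
c(G) = (-1 + G)/(3 + G) (c(G) = (G - 1)/(3 + G) = (-1 + G)/(3 + G))
E(X) = X + 4*(-1 + X)/(3 + X) (E(X) = ((-1 + X)/(3 + X))*4 + X = 4*(-1 + X)/(3 + X) + X = X + 4*(-1 + X)/(3 + X))
sqrt(-284125 + E(u(-25))) = sqrt(-284125 + (-4 + (-11)**2 + 7*(-11))/(3 - 11)) = sqrt(-284125 + (-4 + 121 - 77)/(-8)) = sqrt(-284125 - 1/8*40) = sqrt(-284125 - 5) = sqrt(-284130) = 3*I*sqrt(31570)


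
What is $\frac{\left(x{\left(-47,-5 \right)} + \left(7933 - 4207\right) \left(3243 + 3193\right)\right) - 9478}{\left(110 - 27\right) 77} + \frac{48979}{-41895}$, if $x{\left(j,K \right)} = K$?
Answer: $\frac{20488862054}{5464305} \approx 3749.6$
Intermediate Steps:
$\frac{\left(x{\left(-47,-5 \right)} + \left(7933 - 4207\right) \left(3243 + 3193\right)\right) - 9478}{\left(110 - 27\right) 77} + \frac{48979}{-41895} = \frac{\left(-5 + \left(7933 - 4207\right) \left(3243 + 3193\right)\right) - 9478}{\left(110 - 27\right) 77} + \frac{48979}{-41895} = \frac{\left(-5 + 3726 \cdot 6436\right) - 9478}{83 \cdot 77} + 48979 \left(- \frac{1}{41895}\right) = \frac{\left(-5 + 23980536\right) - 9478}{6391} - \frac{6997}{5985} = \left(23980531 - 9478\right) \frac{1}{6391} - \frac{6997}{5985} = 23971053 \cdot \frac{1}{6391} - \frac{6997}{5985} = \frac{23971053}{6391} - \frac{6997}{5985} = \frac{20488862054}{5464305}$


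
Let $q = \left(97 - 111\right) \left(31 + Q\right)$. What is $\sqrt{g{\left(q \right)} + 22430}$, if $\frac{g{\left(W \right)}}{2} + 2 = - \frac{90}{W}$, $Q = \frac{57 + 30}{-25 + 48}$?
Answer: $\frac{\sqrt{439556845}}{140} \approx 149.75$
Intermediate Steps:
$Q = \frac{87}{23} \approx 3.7826$
$q = - \frac{11200}{23}$ ($q = \left(97 - 111\right) \left(31 + \frac{87}{23}\right) = \left(-14\right) \frac{800}{23} = - \frac{11200}{23} \approx -486.96$)
$g{\left(W \right)} = -4 - \frac{180}{W}$ ($g{\left(W \right)} = -4 + 2 \left(- \frac{90}{W}\right) = -4 - \frac{180}{W}$)
$\sqrt{g{\left(q \right)} + 22430} = \sqrt{\left(-4 - \frac{180}{- \frac{11200}{23}}\right) + 22430} = \sqrt{\left(-4 - - \frac{207}{560}\right) + 22430} = \sqrt{\left(-4 + \frac{207}{560}\right) + 22430} = \sqrt{- \frac{2033}{560} + 22430} = \sqrt{\frac{12558767}{560}} = \frac{\sqrt{439556845}}{140}$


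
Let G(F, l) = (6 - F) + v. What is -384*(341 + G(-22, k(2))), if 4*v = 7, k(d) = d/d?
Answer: -142368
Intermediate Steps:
k(d) = 1
v = 7/4 (v = (¼)*7 = 7/4 ≈ 1.7500)
G(F, l) = 31/4 - F (G(F, l) = (6 - F) + 7/4 = 31/4 - F)
-384*(341 + G(-22, k(2))) = -384*(341 + (31/4 - 1*(-22))) = -384*(341 + (31/4 + 22)) = -384*(341 + 119/4) = -384*1483/4 = -142368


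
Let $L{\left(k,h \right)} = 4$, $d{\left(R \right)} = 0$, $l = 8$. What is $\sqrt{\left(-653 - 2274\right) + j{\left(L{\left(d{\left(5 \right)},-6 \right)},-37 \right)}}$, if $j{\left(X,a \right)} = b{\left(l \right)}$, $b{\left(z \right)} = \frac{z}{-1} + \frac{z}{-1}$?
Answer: $3 i \sqrt{327} \approx 54.249 i$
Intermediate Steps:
$b{\left(z \right)} = - 2 z$ ($b{\left(z \right)} = z \left(-1\right) + z \left(-1\right) = - z - z = - 2 z$)
$j{\left(X,a \right)} = -16$ ($j{\left(X,a \right)} = \left(-2\right) 8 = -16$)
$\sqrt{\left(-653 - 2274\right) + j{\left(L{\left(d{\left(5 \right)},-6 \right)},-37 \right)}} = \sqrt{\left(-653 - 2274\right) - 16} = \sqrt{-2927 - 16} = \sqrt{-2943} = 3 i \sqrt{327}$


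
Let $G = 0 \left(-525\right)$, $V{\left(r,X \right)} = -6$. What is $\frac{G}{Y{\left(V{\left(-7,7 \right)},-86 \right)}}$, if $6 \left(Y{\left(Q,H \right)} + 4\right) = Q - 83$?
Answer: $0$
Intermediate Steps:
$Y{\left(Q,H \right)} = - \frac{107}{6} + \frac{Q}{6}$ ($Y{\left(Q,H \right)} = -4 + \frac{Q - 83}{6} = -4 + \frac{-83 + Q}{6} = -4 + \left(- \frac{83}{6} + \frac{Q}{6}\right) = - \frac{107}{6} + \frac{Q}{6}$)
$G = 0$
$\frac{G}{Y{\left(V{\left(-7,7 \right)},-86 \right)}} = \frac{0}{- \frac{107}{6} + \frac{1}{6} \left(-6\right)} = \frac{0}{- \frac{107}{6} - 1} = \frac{0}{- \frac{113}{6}} = 0 \left(- \frac{6}{113}\right) = 0$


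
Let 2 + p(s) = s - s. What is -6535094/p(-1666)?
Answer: 3267547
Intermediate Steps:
p(s) = -2 (p(s) = -2 + (s - s) = -2 + 0 = -2)
-6535094/p(-1666) = -6535094/(-2) = -6535094*(-½) = 3267547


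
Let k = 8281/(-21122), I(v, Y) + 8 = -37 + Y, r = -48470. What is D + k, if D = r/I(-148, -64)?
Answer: 1022880711/2302298 ≈ 444.29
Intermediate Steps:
I(v, Y) = -45 + Y (I(v, Y) = -8 + (-37 + Y) = -45 + Y)
D = 48470/109 (D = -48470/(-45 - 64) = -48470/(-109) = -48470*(-1/109) = 48470/109 ≈ 444.68)
k = -8281/21122 (k = 8281*(-1/21122) = -8281/21122 ≈ -0.39206)
D + k = 48470/109 - 8281/21122 = 1022880711/2302298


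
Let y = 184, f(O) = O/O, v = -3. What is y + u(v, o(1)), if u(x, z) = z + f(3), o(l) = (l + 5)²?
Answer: 221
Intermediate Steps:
f(O) = 1
o(l) = (5 + l)²
u(x, z) = 1 + z (u(x, z) = z + 1 = 1 + z)
y + u(v, o(1)) = 184 + (1 + (5 + 1)²) = 184 + (1 + 6²) = 184 + (1 + 36) = 184 + 37 = 221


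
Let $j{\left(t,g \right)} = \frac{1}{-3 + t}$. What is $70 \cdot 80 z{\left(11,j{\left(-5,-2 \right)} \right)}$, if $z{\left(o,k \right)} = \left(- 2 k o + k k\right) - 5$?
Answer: $- \frac{25025}{2} \approx -12513.0$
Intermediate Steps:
$z{\left(o,k \right)} = -5 + k^{2} - 2 k o$ ($z{\left(o,k \right)} = \left(- 2 k o + k^{2}\right) - 5 = \left(k^{2} - 2 k o\right) - 5 = -5 + k^{2} - 2 k o$)
$70 \cdot 80 z{\left(11,j{\left(-5,-2 \right)} \right)} = 70 \cdot 80 \left(-5 + \left(\frac{1}{-3 - 5}\right)^{2} - 2 \frac{1}{-3 - 5} \cdot 11\right) = 5600 \left(-5 + \left(\frac{1}{-8}\right)^{2} - 2 \frac{1}{-8} \cdot 11\right) = 5600 \left(-5 + \left(- \frac{1}{8}\right)^{2} - \left(- \frac{1}{4}\right) 11\right) = 5600 \left(-5 + \frac{1}{64} + \frac{11}{4}\right) = 5600 \left(- \frac{143}{64}\right) = - \frac{25025}{2}$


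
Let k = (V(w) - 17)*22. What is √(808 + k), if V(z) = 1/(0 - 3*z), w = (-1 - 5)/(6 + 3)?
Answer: √445 ≈ 21.095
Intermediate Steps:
w = -⅔ (w = -6/9 = -6*⅑ = -⅔ ≈ -0.66667)
V(z) = -1/(3*z) (V(z) = 1/(-3*z) = -1/(3*z))
k = -363 (k = (-1/(3*(-⅔)) - 17)*22 = (-⅓*(-3/2) - 17)*22 = (½ - 17)*22 = -33/2*22 = -363)
√(808 + k) = √(808 - 363) = √445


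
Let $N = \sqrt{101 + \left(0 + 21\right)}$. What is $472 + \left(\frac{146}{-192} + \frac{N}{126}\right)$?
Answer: $\frac{45239}{96} + \frac{\sqrt{122}}{126} \approx 471.33$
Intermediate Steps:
$N = \sqrt{122}$ ($N = \sqrt{101 + 21} = \sqrt{122} \approx 11.045$)
$472 + \left(\frac{146}{-192} + \frac{N}{126}\right) = 472 + \left(\frac{146}{-192} + \frac{\sqrt{122}}{126}\right) = 472 + \left(146 \left(- \frac{1}{192}\right) + \sqrt{122} \cdot \frac{1}{126}\right) = 472 - \left(\frac{73}{96} - \frac{\sqrt{122}}{126}\right) = \frac{45239}{96} + \frac{\sqrt{122}}{126}$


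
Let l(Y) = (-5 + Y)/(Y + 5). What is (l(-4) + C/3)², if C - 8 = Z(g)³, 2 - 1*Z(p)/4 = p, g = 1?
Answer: 225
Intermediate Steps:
Z(p) = 8 - 4*p
C = 72 (C = 8 + (8 - 4*1)³ = 8 + (8 - 4)³ = 8 + 4³ = 8 + 64 = 72)
l(Y) = (-5 + Y)/(5 + Y)
(l(-4) + C/3)² = ((-5 - 4)/(5 - 4) + 72/3)² = (-9/1 + 72*(⅓))² = (1*(-9) + 24)² = (-9 + 24)² = 15² = 225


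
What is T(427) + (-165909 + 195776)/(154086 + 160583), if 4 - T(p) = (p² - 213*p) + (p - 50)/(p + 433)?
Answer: -24727299021753/270615340 ≈ -91374.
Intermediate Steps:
T(p) = 4 - p² + 213*p - (-50 + p)/(433 + p) (T(p) = 4 - ((p² - 213*p) + (p - 50)/(p + 433)) = 4 - ((p² - 213*p) + (-50 + p)/(433 + p)) = 4 - (p² - 213*p + (-50 + p)/(433 + p)) = 4 + (-p² + 213*p - (-50 + p)/(433 + p)) = 4 - p² + 213*p - (-50 + p)/(433 + p))
T(427) + (-165909 + 195776)/(154086 + 160583) = (1782 - 1*427³ - 220*427² + 92232*427)/(433 + 427) + (-165909 + 195776)/(154086 + 160583) = (1782 - 1*77854483 - 220*182329 + 39383064)/860 + 29867/314669 = (1782 - 77854483 - 40112380 + 39383064)/860 + 29867*(1/314669) = (1/860)*(-78582017) + 29867/314669 = -78582017/860 + 29867/314669 = -24727299021753/270615340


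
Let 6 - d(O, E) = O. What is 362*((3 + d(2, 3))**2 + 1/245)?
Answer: 4346172/245 ≈ 17739.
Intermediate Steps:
d(O, E) = 6 - O
362*((3 + d(2, 3))**2 + 1/245) = 362*((3 + (6 - 1*2))**2 + 1/245) = 362*((3 + (6 - 2))**2 + 1/245) = 362*((3 + 4)**2 + 1/245) = 362*(7**2 + 1/245) = 362*(49 + 1/245) = 362*(12006/245) = 4346172/245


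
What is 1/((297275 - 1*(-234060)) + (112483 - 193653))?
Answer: 1/450165 ≈ 2.2214e-6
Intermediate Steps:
1/((297275 - 1*(-234060)) + (112483 - 193653)) = 1/((297275 + 234060) - 81170) = 1/(531335 - 81170) = 1/450165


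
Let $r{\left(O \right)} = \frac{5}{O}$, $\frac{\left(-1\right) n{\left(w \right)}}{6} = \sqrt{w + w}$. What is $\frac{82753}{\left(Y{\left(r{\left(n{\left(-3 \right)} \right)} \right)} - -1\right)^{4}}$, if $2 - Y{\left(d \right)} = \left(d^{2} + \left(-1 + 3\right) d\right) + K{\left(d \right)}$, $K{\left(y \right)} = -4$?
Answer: $\frac{180135268651008}{\left(1537 - 60 i \sqrt{6}\right)^{4}} \approx 29.419 + 11.795 i$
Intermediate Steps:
$n{\left(w \right)} = - 6 \sqrt{2} \sqrt{w}$ ($n{\left(w \right)} = - 6 \sqrt{w + w} = - 6 \sqrt{2 w} = - 6 \sqrt{2} \sqrt{w}$)
$Y{\left(d \right)} = 6 - d^{2} - 2 d$ ($Y{\left(d \right)} = 2 - \left(\left(d^{2} + \left(-1 + 3\right) d\right) - 4\right) = 2 - \left(\left(d^{2} + 2 d\right) - 4\right) = 2 - \left(-4 + d^{2} + 2 d\right) = 6 - d^{2} - 2 d$)
$\frac{82753}{\left(Y{\left(r{\left(n{\left(-3 \right)} \right)} \right)} - -1\right)^{4}} = \frac{82753}{\left(\left(6 - \left(\frac{5}{\left(-6\right) \sqrt{2} \sqrt{-3}}\right)^{2} - 2 \frac{5}{\left(-6\right) \sqrt{2} \sqrt{-3}}\right) - -1\right)^{4}} = \frac{82753}{\left(\left(6 - \left(\frac{5}{\left(-6\right) \sqrt{2} i \sqrt{3}}\right)^{2} - 2 \frac{5}{\left(-6\right) \sqrt{2} i \sqrt{3}}\right) + 1\right)^{4}} = \frac{82753}{\left(\left(6 - \left(\frac{5}{\left(-6\right) i \sqrt{6}}\right)^{2} - 2 \frac{5}{\left(-6\right) i \sqrt{6}}\right) + 1\right)^{4}} = \frac{82753}{\left(\left(6 - \left(5 \frac{i \sqrt{6}}{36}\right)^{2} - 2 \cdot 5 \frac{i \sqrt{6}}{36}\right) + 1\right)^{4}} = \frac{82753}{\left(\left(6 - \left(\frac{5 i \sqrt{6}}{36}\right)^{2} - 2 \frac{5 i \sqrt{6}}{36}\right) + 1\right)^{4}} = \frac{82753}{\left(\left(6 - - \frac{25}{216} - \frac{5 i \sqrt{6}}{18}\right) + 1\right)^{4}} = \frac{82753}{\left(\left(6 + \frac{25}{216} - \frac{5 i \sqrt{6}}{18}\right) + 1\right)^{4}} = \frac{82753}{\left(\left(\frac{1321}{216} - \frac{5 i \sqrt{6}}{18}\right) + 1\right)^{4}} = \frac{82753}{\left(\frac{1537}{216} - \frac{5 i \sqrt{6}}{18}\right)^{4}}$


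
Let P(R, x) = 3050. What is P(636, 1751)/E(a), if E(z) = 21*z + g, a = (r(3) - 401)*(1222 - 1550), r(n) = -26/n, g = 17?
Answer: 3050/2821801 ≈ 0.0010809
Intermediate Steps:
a = 403112/3 (a = (-26/3 - 401)*(1222 - 1550) = (-26*⅓ - 401)*(-328) = (-26/3 - 401)*(-328) = -1229/3*(-328) = 403112/3 ≈ 1.3437e+5)
E(z) = 17 + 21*z (E(z) = 21*z + 17 = 17 + 21*z)
P(636, 1751)/E(a) = 3050/(17 + 21*(403112/3)) = 3050/(17 + 2821784) = 3050/2821801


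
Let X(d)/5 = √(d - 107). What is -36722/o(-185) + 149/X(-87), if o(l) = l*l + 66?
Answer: -36722/34291 - 149*I*√194/970 ≈ -1.0709 - 2.1395*I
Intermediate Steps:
o(l) = 66 + l² (o(l) = l² + 66 = 66 + l²)
X(d) = 5*√(-107 + d) (X(d) = 5*√(d - 107) = 5*√(-107 + d))
-36722/o(-185) + 149/X(-87) = -36722/(66 + (-185)²) + 149/((5*√(-107 - 87))) = -36722/(66 + 34225) + 149/((5*√(-194))) = -36722/34291 + 149/((5*(I*√194))) = -36722*1/34291 + 149/((5*I*√194)) = -36722/34291 + 149*(-I*√194/970) = -36722/34291 - 149*I*√194/970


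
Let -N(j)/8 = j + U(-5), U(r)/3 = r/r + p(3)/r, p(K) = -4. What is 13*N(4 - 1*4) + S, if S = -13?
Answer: -2873/5 ≈ -574.60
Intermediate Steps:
U(r) = 3 - 12/r (U(r) = 3*(r/r - 4/r) = 3*(1 - 4/r) = 3 - 12/r)
N(j) = -216/5 - 8*j (N(j) = -8*(j + (3 - 12/(-5))) = -8*(j + (3 - 12*(-⅕))) = -8*(j + (3 + 12/5)) = -8*(j + 27/5) = -8*(27/5 + j) = -216/5 - 8*j)
13*N(4 - 1*4) + S = 13*(-216/5 - 8*(4 - 1*4)) - 13 = 13*(-216/5 - 8*(4 - 4)) - 13 = 13*(-216/5 - 8*0) - 13 = 13*(-216/5 + 0) - 13 = 13*(-216/5) - 13 = -2808/5 - 13 = -2873/5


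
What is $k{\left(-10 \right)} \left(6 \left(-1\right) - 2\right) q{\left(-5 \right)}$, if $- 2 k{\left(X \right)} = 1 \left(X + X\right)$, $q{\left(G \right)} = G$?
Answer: $400$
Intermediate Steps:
$k{\left(X \right)} = - X$ ($k{\left(X \right)} = - \frac{1 \left(X + X\right)}{2} = - \frac{1 \cdot 2 X}{2} = - \frac{2 X}{2} = - X$)
$k{\left(-10 \right)} \left(6 \left(-1\right) - 2\right) q{\left(-5 \right)} = \left(-1\right) \left(-10\right) \left(6 \left(-1\right) - 2\right) \left(-5\right) = 10 \left(-6 - 2\right) \left(-5\right) = 10 \left(-8\right) \left(-5\right) = \left(-80\right) \left(-5\right) = 400$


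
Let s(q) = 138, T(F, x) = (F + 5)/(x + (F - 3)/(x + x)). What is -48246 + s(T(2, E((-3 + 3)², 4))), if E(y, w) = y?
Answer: -48108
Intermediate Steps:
T(F, x) = (5 + F)/(x + (-3 + F)/(2*x)) (T(F, x) = (5 + F)/(x + (-3 + F)/((2*x))) = (5 + F)/(x + (-3 + F)*(1/(2*x))) = (5 + F)/(x + (-3 + F)/(2*x)))
-48246 + s(T(2, E((-3 + 3)², 4))) = -48246 + 138 = -48108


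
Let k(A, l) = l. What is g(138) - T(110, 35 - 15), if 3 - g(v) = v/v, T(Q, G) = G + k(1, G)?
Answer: -38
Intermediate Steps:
T(Q, G) = 2*G (T(Q, G) = G + G = 2*G)
g(v) = 2 (g(v) = 3 - v/v = 3 - 1*1 = 3 - 1 = 2)
g(138) - T(110, 35 - 15) = 2 - 2*(35 - 15) = 2 - 2*20 = 2 - 1*40 = 2 - 40 = -38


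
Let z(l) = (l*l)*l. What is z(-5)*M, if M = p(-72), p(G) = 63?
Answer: -7875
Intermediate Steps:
z(l) = l³ (z(l) = l²*l = l³)
M = 63
z(-5)*M = (-5)³*63 = -125*63 = -7875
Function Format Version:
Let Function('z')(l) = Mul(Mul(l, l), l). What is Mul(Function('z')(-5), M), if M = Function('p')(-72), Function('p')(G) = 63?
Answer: -7875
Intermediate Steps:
Function('z')(l) = Pow(l, 3) (Function('z')(l) = Mul(Pow(l, 2), l) = Pow(l, 3))
M = 63
Mul(Function('z')(-5), M) = Mul(Pow(-5, 3), 63) = Mul(-125, 63) = -7875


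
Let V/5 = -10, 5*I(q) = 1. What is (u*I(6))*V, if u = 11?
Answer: -110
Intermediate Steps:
I(q) = ⅕ (I(q) = (⅕)*1 = ⅕)
V = -50 (V = 5*(-10) = -50)
(u*I(6))*V = (11*(⅕))*(-50) = (11/5)*(-50) = -110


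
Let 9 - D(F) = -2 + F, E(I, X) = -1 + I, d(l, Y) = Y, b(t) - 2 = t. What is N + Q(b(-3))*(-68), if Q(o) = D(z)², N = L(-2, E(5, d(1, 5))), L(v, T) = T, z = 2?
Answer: -5504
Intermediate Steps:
b(t) = 2 + t
N = 4 (N = -1 + 5 = 4)
D(F) = 11 - F (D(F) = 9 - (-2 + F) = 9 + (2 - F) = 11 - F)
Q(o) = 81 (Q(o) = (11 - 1*2)² = (11 - 2)² = 9² = 81)
N + Q(b(-3))*(-68) = 4 + 81*(-68) = 4 - 5508 = -5504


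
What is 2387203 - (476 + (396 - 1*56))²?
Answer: 1721347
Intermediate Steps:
2387203 - (476 + (396 - 1*56))² = 2387203 - (476 + (396 - 56))² = 2387203 - (476 + 340)² = 2387203 - 1*816² = 2387203 - 1*665856 = 2387203 - 665856 = 1721347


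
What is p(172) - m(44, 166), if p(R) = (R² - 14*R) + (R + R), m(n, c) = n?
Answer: 27476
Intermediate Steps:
p(R) = R² - 12*R (p(R) = (R² - 14*R) + 2*R = R² - 12*R)
p(172) - m(44, 166) = 172*(-12 + 172) - 1*44 = 172*160 - 44 = 27520 - 44 = 27476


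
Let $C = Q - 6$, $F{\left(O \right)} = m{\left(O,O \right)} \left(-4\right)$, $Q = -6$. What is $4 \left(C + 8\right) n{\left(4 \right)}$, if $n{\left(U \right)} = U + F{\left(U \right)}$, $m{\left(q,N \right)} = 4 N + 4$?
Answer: $1216$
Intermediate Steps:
$m{\left(q,N \right)} = 4 + 4 N$
$F{\left(O \right)} = -16 - 16 O$ ($F{\left(O \right)} = \left(4 + 4 O\right) \left(-4\right) = -16 - 16 O$)
$C = -12$ ($C = -6 - 6 = -12$)
$n{\left(U \right)} = -16 - 15 U$ ($n{\left(U \right)} = U - \left(16 + 16 U\right) = -16 - 15 U$)
$4 \left(C + 8\right) n{\left(4 \right)} = 4 \left(-12 + 8\right) \left(-16 - 60\right) = 4 \left(-4\right) \left(-16 - 60\right) = \left(-16\right) \left(-76\right) = 1216$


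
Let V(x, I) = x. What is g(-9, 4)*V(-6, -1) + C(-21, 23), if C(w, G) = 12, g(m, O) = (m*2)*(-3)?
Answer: -312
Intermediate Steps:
g(m, O) = -6*m (g(m, O) = (2*m)*(-3) = -6*m)
g(-9, 4)*V(-6, -1) + C(-21, 23) = -6*(-9)*(-6) + 12 = 54*(-6) + 12 = -324 + 12 = -312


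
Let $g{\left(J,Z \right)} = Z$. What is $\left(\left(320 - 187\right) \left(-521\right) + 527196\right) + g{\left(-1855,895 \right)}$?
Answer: $458798$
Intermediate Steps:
$\left(\left(320 - 187\right) \left(-521\right) + 527196\right) + g{\left(-1855,895 \right)} = \left(\left(320 - 187\right) \left(-521\right) + 527196\right) + 895 = \left(133 \left(-521\right) + 527196\right) + 895 = \left(-69293 + 527196\right) + 895 = 457903 + 895 = 458798$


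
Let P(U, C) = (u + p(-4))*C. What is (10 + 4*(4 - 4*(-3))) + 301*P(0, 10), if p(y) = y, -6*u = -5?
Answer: -28373/3 ≈ -9457.7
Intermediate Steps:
u = 5/6 (u = -1/6*(-5) = 5/6 ≈ 0.83333)
P(U, C) = -19*C/6 (P(U, C) = (5/6 - 4)*C = -19*C/6)
(10 + 4*(4 - 4*(-3))) + 301*P(0, 10) = (10 + 4*(4 - 4*(-3))) + 301*(-19/6*10) = (10 + 4*(4 + 12)) + 301*(-95/3) = (10 + 4*16) - 28595/3 = (10 + 64) - 28595/3 = 74 - 28595/3 = -28373/3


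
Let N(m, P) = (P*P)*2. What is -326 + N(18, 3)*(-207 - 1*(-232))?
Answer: 124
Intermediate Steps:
N(m, P) = 2*P**2 (N(m, P) = P**2*2 = 2*P**2)
-326 + N(18, 3)*(-207 - 1*(-232)) = -326 + (2*3**2)*(-207 - 1*(-232)) = -326 + (2*9)*(-207 + 232) = -326 + 18*25 = -326 + 450 = 124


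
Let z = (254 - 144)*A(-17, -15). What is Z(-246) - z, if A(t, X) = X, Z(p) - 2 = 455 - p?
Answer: 2353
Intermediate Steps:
Z(p) = 457 - p (Z(p) = 2 + (455 - p) = 457 - p)
z = -1650 (z = (254 - 144)*(-15) = 110*(-15) = -1650)
Z(-246) - z = (457 - 1*(-246)) - 1*(-1650) = (457 + 246) + 1650 = 703 + 1650 = 2353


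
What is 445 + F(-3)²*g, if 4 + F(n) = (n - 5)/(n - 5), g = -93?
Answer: -392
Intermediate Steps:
F(n) = -3 (F(n) = -4 + (n - 5)/(n - 5) = -4 + (-5 + n)/(-5 + n) = -4 + 1 = -3)
445 + F(-3)²*g = 445 + (-3)²*(-93) = 445 + 9*(-93) = 445 - 837 = -392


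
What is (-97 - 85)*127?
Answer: -23114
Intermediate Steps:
(-97 - 85)*127 = -182*127 = -23114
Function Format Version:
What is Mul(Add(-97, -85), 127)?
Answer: -23114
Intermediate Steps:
Mul(Add(-97, -85), 127) = Mul(-182, 127) = -23114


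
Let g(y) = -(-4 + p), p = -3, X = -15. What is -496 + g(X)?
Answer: -489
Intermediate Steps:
g(y) = 7 (g(y) = -(-4 - 3) = -1*(-7) = 7)
-496 + g(X) = -496 + 7 = -489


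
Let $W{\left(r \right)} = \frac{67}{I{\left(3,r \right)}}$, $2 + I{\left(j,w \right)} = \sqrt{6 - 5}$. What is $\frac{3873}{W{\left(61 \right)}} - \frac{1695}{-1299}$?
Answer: $- \frac{1639154}{29011} \approx -56.501$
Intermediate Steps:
$I{\left(j,w \right)} = -1$ ($I{\left(j,w \right)} = -2 + \sqrt{6 - 5} = -2 + \sqrt{1} = -2 + 1 = -1$)
$W{\left(r \right)} = -67$ ($W{\left(r \right)} = \frac{67}{-1} = 67 \left(-1\right) = -67$)
$\frac{3873}{W{\left(61 \right)}} - \frac{1695}{-1299} = \frac{3873}{-67} - \frac{1695}{-1299} = 3873 \left(- \frac{1}{67}\right) - - \frac{565}{433} = - \frac{3873}{67} + \frac{565}{433} = - \frac{1639154}{29011}$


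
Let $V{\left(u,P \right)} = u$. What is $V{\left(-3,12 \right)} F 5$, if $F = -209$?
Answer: $3135$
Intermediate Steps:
$V{\left(-3,12 \right)} F 5 = \left(-3\right) \left(-209\right) 5 = 627 \cdot 5 = 3135$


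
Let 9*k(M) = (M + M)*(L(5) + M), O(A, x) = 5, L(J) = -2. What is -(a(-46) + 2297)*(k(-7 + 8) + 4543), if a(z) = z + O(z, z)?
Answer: -30745520/3 ≈ -1.0249e+7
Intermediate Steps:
k(M) = 2*M*(-2 + M)/9 (k(M) = ((M + M)*(-2 + M))/9 = ((2*M)*(-2 + M))/9 = (2*M*(-2 + M))/9 = 2*M*(-2 + M)/9)
a(z) = 5 + z (a(z) = z + 5 = 5 + z)
-(a(-46) + 2297)*(k(-7 + 8) + 4543) = -((5 - 46) + 2297)*(2*(-7 + 8)*(-2 + (-7 + 8))/9 + 4543) = -(-41 + 2297)*((2/9)*1*(-2 + 1) + 4543) = -2256*((2/9)*1*(-1) + 4543) = -2256*(-2/9 + 4543) = -2256*40885/9 = -1*30745520/3 = -30745520/3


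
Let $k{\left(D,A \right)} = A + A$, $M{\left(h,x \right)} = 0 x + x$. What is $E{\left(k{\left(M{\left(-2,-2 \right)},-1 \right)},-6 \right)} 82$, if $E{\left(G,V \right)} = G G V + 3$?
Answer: $-1722$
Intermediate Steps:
$M{\left(h,x \right)} = x$ ($M{\left(h,x \right)} = 0 + x = x$)
$k{\left(D,A \right)} = 2 A$
$E{\left(G,V \right)} = 3 + V G^{2}$ ($E{\left(G,V \right)} = G^{2} V + 3 = V G^{2} + 3 = 3 + V G^{2}$)
$E{\left(k{\left(M{\left(-2,-2 \right)},-1 \right)},-6 \right)} 82 = \left(3 - 6 \left(2 \left(-1\right)\right)^{2}\right) 82 = \left(3 - 6 \left(-2\right)^{2}\right) 82 = \left(3 - 24\right) 82 = \left(-21\right) 82 = -1722$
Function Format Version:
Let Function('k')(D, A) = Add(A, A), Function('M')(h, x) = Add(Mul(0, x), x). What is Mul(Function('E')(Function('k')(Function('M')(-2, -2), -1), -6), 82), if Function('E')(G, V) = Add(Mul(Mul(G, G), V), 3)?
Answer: -1722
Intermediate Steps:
Function('M')(h, x) = x (Function('M')(h, x) = Add(0, x) = x)
Function('k')(D, A) = Mul(2, A)
Function('E')(G, V) = Add(3, Mul(V, Pow(G, 2))) (Function('E')(G, V) = Add(Mul(Pow(G, 2), V), 3) = Add(Mul(V, Pow(G, 2)), 3) = Add(3, Mul(V, Pow(G, 2))))
Mul(Function('E')(Function('k')(Function('M')(-2, -2), -1), -6), 82) = Mul(Add(3, Mul(-6, Pow(Mul(2, -1), 2))), 82) = Mul(Add(3, Mul(-6, Pow(-2, 2))), 82) = Mul(Add(3, Mul(-6, 4)), 82) = Mul(Add(3, -24), 82) = Mul(-21, 82) = -1722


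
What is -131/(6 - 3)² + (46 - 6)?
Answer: 229/9 ≈ 25.444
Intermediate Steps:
-131/(6 - 3)² + (46 - 6) = -131/3² + 40 = -131/9 + 40 = 229/9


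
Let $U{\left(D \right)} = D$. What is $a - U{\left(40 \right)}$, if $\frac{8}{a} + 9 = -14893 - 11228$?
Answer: $- \frac{522604}{13065} \approx -40.0$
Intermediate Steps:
$a = - \frac{4}{13065}$ ($a = \frac{8}{-9 - 26121} = \frac{8}{-26130} = 8 \left(- \frac{1}{26130}\right) = - \frac{4}{13065} \approx -0.00030616$)
$a - U{\left(40 \right)} = - \frac{4}{13065} - 40 = - \frac{522604}{13065}$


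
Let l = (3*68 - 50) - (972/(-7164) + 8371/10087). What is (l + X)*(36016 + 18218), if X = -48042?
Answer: -3617893249776/1393 ≈ -2.5972e+9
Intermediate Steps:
l = 27975702/182483 (l = (204 - 50) - (972*(-1/7164) + 8371*(1/10087)) = 154 - (-27/199 + 761/917) = 154 - 1*126680/182483 = 154 - 126680/182483 = 27975702/182483 ≈ 153.31)
(l + X)*(36016 + 18218) = (27975702/182483 - 48042)*(36016 + 18218) = -8738872584/182483*54234 = -3617893249776/1393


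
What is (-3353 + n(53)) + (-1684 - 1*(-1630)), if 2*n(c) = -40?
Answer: -3427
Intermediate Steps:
n(c) = -20 (n(c) = (½)*(-40) = -20)
(-3353 + n(53)) + (-1684 - 1*(-1630)) = (-3353 - 20) + (-1684 - 1*(-1630)) = -3373 + (-1684 + 1630) = -3373 - 54 = -3427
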